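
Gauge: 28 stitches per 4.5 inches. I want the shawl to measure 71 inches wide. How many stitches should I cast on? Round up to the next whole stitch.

28 stitches / 4.5 in = 6.222 stitches per inch.
71 × 6.222 = 441.78 stitches.
Round up → 442.

Cast on 442 stitches.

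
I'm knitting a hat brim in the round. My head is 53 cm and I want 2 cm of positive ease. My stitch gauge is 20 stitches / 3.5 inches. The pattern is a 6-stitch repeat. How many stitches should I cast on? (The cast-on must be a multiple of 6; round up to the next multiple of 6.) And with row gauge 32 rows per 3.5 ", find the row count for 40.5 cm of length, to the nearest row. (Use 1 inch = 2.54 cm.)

Cast on 126 stitches; work 146 rows.

Finished = 53 + 2 = 55 cm.
55 cm × 1/2.54 = 21.65 inches.
20/3.5 = 5.714 sts per in; 21.65 × 5.714 = 123.73 sts.
Next multiple of 6 → 126.
40.5 cm = 15.94 inches; × 9.143 = 145.78 → 146 rows.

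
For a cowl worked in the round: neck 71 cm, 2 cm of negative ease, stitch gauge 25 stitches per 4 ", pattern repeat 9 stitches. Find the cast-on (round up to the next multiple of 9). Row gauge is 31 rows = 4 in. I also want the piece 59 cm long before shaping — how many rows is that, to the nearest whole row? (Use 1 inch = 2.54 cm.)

Finished = 71 − 2 = 69 cm.
69 cm × 1/2.54 = 27.17 inches.
25/4 = 6.25 sts per in; 27.17 × 6.25 = 169.78 sts.
Next multiple of 9 → 171.
59 cm = 23.23 inches; × 7.75 = 180.02 → 180 rows.

Cast on 171 stitches; work 180 rows.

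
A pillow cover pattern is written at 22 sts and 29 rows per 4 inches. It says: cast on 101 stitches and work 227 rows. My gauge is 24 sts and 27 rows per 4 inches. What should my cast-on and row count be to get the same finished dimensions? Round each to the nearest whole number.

Stitches: 101 × 24/22 = 110.18 → 110.
Rows: 227 × 27/29 = 211.34 → 211.

Cast on 110 stitches; work 211 rows.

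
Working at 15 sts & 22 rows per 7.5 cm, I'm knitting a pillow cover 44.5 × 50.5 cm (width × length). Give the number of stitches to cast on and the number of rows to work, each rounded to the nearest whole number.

Stitch gauge = 15/7.5 = 2 sts/cm; 44.5 × 2 = 89.00 → 89 sts.
Row gauge = 22/7.5 = 2.933 rows/cm; 50.5 × 2.933 = 148.13 → 148 rows.

Cast on 89 stitches and work 148 rows.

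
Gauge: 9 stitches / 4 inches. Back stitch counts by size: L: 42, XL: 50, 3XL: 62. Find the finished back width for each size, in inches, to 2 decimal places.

9/4 = 2.25 sts per in.
L: 42 / 2.25 = 18.667 → 18.67 in.
XL: 50 / 2.25 = 22.222 → 22.22 in.
3XL: 62 / 2.25 = 27.556 → 27.56 in.

L 18.67 inches; XL 22.22 inches; 3XL 27.56 inches.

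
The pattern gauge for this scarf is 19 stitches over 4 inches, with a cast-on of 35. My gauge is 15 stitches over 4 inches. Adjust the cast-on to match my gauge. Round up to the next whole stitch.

Scale factor = 15 / 19 = 0.789.
35 × 15 / 19 = 27.63 sts.
→ 28 sts.

28 stitches.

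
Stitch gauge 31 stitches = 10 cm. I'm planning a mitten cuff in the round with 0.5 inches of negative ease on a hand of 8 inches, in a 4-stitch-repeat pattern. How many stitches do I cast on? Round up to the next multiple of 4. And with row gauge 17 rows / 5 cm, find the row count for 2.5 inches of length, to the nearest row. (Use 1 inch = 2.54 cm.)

Cast on 60 stitches; work 22 rows.

Finished = 8 − 0.5 = 7.5 inches.
7.5 inches × 2.54 = 19.05 cm.
31/10 = 3.1 sts per cm; 19.05 × 3.1 = 59.05 sts.
Next multiple of 4 → 60.
2.5 inches = 6.35 cm; × 3.4 = 21.59 → 22 rows.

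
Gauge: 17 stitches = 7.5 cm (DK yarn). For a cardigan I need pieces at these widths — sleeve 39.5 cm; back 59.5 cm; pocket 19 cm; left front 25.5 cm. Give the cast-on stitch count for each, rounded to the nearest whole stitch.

sleeve 90; back 135; pocket 43; left front 58.

Rate = 17/7.5 = 2.267 sts per cm.
sleeve: 39.5 × 2.267 = 89.53 → 90.
back: 59.5 × 2.267 = 134.87 → 135.
pocket: 19 × 2.267 = 43.07 → 43.
left front: 25.5 × 2.267 = 57.80 → 58.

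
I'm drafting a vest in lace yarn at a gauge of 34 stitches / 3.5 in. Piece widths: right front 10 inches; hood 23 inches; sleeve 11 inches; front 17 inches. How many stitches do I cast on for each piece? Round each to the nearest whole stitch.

right front 97; hood 223; sleeve 107; front 165.

Rate = 34/3.5 = 9.714 sts per in.
right front: 10 × 9.714 = 97.14 → 97.
hood: 23 × 9.714 = 223.43 → 223.
sleeve: 11 × 9.714 = 106.86 → 107.
front: 17 × 9.714 = 165.14 → 165.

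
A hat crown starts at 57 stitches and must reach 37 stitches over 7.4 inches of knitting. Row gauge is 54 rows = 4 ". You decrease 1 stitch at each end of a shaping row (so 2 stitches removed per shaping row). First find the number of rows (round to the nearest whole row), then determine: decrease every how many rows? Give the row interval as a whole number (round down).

Rows = 7.4 × 13.5 = 99.9 → 100 rows.
Stitches to remove: 20 → 10 shaping rows (at 2 st each).
100 / 10 = 10.00 → every 10 rows.

Decrease every 10th row.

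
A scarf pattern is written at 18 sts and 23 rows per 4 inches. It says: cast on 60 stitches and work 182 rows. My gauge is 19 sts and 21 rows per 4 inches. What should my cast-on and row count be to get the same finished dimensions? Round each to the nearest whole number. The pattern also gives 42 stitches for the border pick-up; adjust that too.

Stitches: 60 × 19/18 = 63.33 → 63.
Rows: 182 × 21/23 = 166.17 → 166.
border pick-up: 42 × 19/18 = 44.33 → 44.

Cast on 63 stitches; work 166 rows; border pick-up 44 stitches.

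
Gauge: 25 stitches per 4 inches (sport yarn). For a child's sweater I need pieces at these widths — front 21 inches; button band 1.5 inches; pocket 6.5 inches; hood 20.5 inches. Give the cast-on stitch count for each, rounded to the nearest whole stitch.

Rate = 25/4 = 6.25 sts per in.
front: 21 × 6.25 = 131.25 → 131.
button band: 1.5 × 6.25 = 9.38 → 9.
pocket: 6.5 × 6.25 = 40.62 → 41.
hood: 20.5 × 6.25 = 128.12 → 128.

front 131; button band 9; pocket 41; hood 128.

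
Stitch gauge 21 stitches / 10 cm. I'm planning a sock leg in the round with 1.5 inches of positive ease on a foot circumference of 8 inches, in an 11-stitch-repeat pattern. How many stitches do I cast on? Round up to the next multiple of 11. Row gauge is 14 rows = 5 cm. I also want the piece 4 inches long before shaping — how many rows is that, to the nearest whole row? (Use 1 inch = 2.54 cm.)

Finished = 8 + 1.5 = 9.5 inches.
9.5 inches × 2.54 = 24.13 cm.
21/10 = 2.1 sts per cm; 24.13 × 2.1 = 50.67 sts.
Next multiple of 11 → 55.
4 inches = 10.16 cm; × 2.8 = 28.45 → 28 rows.

Cast on 55 stitches; work 28 rows.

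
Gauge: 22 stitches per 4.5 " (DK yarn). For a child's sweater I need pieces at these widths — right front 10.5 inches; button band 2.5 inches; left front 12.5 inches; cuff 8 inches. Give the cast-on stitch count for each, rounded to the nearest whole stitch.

Rate = 22/4.5 = 4.889 sts per in.
right front: 10.5 × 4.889 = 51.33 → 51.
button band: 2.5 × 4.889 = 12.22 → 12.
left front: 12.5 × 4.889 = 61.11 → 61.
cuff: 8 × 4.889 = 39.11 → 39.

right front 51; button band 12; left front 61; cuff 39.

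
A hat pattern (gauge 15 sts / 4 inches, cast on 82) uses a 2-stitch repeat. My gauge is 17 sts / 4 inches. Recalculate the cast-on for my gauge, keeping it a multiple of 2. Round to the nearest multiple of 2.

82 × 17 / 15 = 92.93.
Nearest multiple of 2: 92.

Cast on 92 stitches.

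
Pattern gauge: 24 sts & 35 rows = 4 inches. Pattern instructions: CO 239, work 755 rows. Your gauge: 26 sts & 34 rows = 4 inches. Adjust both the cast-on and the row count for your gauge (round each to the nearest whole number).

Cast on 259 stitches; work 733 rows.

Stitches: 239 × 26/24 = 258.92 → 259.
Rows: 755 × 34/35 = 733.43 → 733.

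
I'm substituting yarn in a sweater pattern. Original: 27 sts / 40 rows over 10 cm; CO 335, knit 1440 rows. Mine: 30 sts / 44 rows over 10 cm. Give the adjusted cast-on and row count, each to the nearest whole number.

Stitches: 335 × 30/27 = 372.22 → 372.
Rows: 1440 × 44/40 = 1584.00 → 1584.

Cast on 372 stitches; work 1584 rows.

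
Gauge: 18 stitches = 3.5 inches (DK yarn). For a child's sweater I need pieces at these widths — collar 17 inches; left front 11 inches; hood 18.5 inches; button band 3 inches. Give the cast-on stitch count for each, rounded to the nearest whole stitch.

collar 87; left front 57; hood 95; button band 15.

Rate = 18/3.5 = 5.143 sts per in.
collar: 17 × 5.143 = 87.43 → 87.
left front: 11 × 5.143 = 56.57 → 57.
hood: 18.5 × 5.143 = 95.14 → 95.
button band: 3 × 5.143 = 15.43 → 15.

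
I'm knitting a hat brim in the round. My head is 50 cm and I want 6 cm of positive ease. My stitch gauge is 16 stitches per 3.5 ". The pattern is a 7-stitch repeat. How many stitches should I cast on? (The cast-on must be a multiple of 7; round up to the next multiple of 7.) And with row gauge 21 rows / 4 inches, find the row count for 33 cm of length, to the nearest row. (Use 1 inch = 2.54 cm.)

Finished = 50 + 6 = 56 cm.
56 cm × 1/2.54 = 22.05 inches.
16/3.5 = 4.571 sts per in; 22.05 × 4.571 = 100.79 sts.
Next multiple of 7 → 105.
33 cm = 12.99 inches; × 5.25 = 68.21 → 68 rows.

Cast on 105 stitches; work 68 rows.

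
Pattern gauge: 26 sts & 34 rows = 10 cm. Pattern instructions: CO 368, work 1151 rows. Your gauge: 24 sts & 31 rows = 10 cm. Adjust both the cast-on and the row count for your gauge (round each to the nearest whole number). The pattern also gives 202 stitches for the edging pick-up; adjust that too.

Stitches: 368 × 24/26 = 339.69 → 340.
Rows: 1151 × 31/34 = 1049.44 → 1049.
edging pick-up: 202 × 24/26 = 186.46 → 186.

Cast on 340 stitches; work 1049 rows; edging pick-up 186 stitches.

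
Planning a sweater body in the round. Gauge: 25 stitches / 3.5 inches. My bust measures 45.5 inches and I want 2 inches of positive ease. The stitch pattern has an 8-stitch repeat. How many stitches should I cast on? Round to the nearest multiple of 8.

Finished = 45.5 + 2 = 47.5 inches.
25 / 3.5 = 7.143 sts/in.
47.5 × 7.143 = 339.29 sts.
Nearest multiple of 8: 336.

CO 336 sts.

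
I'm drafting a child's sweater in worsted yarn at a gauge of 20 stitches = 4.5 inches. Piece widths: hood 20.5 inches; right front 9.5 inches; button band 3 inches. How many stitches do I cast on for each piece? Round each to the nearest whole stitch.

hood 91; right front 42; button band 13.

Rate = 20/4.5 = 4.444 sts per in.
hood: 20.5 × 4.444 = 91.11 → 91.
right front: 9.5 × 4.444 = 42.22 → 42.
button band: 3 × 4.444 = 13.33 → 13.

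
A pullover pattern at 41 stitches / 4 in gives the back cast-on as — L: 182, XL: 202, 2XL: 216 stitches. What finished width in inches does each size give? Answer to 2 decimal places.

L 17.76 inches; XL 19.71 inches; 2XL 21.07 inches.

41/4 = 10.25 sts per in.
L: 182 / 10.25 = 17.756 → 17.76 in.
XL: 202 / 10.25 = 19.707 → 19.71 in.
2XL: 216 / 10.25 = 21.073 → 21.07 in.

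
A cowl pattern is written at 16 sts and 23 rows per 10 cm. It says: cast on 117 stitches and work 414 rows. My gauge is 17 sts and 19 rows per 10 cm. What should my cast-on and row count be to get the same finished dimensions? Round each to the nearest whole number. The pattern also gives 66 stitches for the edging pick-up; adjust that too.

Stitches: 117 × 17/16 = 124.31 → 124.
Rows: 414 × 19/23 = 342.00 → 342.
edging pick-up: 66 × 17/16 = 70.12 → 70.

Cast on 124 stitches; work 342 rows; edging pick-up 70 stitches.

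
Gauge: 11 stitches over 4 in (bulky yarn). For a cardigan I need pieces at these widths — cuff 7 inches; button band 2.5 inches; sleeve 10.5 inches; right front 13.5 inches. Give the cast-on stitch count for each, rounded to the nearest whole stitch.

Rate = 11/4 = 2.75 sts per in.
cuff: 7 × 2.75 = 19.25 → 19.
button band: 2.5 × 2.75 = 6.88 → 7.
sleeve: 10.5 × 2.75 = 28.88 → 29.
right front: 13.5 × 2.75 = 37.12 → 37.

cuff 19; button band 7; sleeve 29; right front 37.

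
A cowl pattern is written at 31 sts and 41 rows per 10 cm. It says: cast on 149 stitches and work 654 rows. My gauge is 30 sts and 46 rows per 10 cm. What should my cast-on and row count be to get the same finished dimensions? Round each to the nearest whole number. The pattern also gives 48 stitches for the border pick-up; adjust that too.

Cast on 144 stitches; work 734 rows; border pick-up 46 stitches.

Stitches: 149 × 30/31 = 144.19 → 144.
Rows: 654 × 46/41 = 733.76 → 734.
border pick-up: 48 × 30/31 = 46.45 → 46.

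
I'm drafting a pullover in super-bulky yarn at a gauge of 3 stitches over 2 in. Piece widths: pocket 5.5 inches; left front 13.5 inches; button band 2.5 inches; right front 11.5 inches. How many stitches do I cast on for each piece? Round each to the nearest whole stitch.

Rate = 3/2 = 1.5 sts per in.
pocket: 5.5 × 1.5 = 8.25 → 8.
left front: 13.5 × 1.5 = 20.25 → 20.
button band: 2.5 × 1.5 = 3.75 → 4.
right front: 11.5 × 1.5 = 17.25 → 17.

pocket 8; left front 20; button band 4; right front 17.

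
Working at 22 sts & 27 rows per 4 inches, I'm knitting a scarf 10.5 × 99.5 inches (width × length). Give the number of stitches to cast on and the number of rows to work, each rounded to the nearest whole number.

Stitch gauge = 22/4 = 5.5 sts/in; 10.5 × 5.5 = 57.75 → 58 sts.
Row gauge = 27/4 = 6.75 rows/in; 99.5 × 6.75 = 671.62 → 672 rows.

Cast on 58 stitches and work 672 rows.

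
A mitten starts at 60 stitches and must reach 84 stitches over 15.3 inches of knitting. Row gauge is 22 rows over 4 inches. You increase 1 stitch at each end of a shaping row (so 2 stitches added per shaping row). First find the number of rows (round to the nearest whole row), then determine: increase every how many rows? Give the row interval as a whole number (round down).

Rows = 15.3 × 5.5 = 84.2 → 84 rows.
Stitches to add: 24 → 12 shaping rows (at 2 st each).
84 / 12 = 7.00 → every 7 rows.

Increase every 7th row.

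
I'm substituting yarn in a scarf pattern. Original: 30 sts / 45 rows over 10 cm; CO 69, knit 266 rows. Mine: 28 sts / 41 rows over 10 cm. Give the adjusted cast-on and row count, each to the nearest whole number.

Cast on 64 stitches; work 242 rows.

Stitches: 69 × 28/30 = 64.40 → 64.
Rows: 266 × 41/45 = 242.36 → 242.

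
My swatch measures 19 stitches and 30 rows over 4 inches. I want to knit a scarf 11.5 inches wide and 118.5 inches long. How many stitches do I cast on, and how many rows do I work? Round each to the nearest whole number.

Stitch gauge = 19/4 = 4.75 sts/in; 11.5 × 4.75 = 54.62 → 55 sts.
Row gauge = 30/4 = 7.5 rows/in; 118.5 × 7.5 = 888.75 → 889 rows.

Cast on 55 stitches and work 889 rows.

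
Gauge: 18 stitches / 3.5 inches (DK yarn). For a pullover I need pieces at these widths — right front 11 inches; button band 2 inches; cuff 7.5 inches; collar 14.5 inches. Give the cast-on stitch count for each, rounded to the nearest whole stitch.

right front 57; button band 10; cuff 39; collar 75.

Rate = 18/3.5 = 5.143 sts per in.
right front: 11 × 5.143 = 56.57 → 57.
button band: 2 × 5.143 = 10.29 → 10.
cuff: 7.5 × 5.143 = 38.57 → 39.
collar: 14.5 × 5.143 = 74.57 → 75.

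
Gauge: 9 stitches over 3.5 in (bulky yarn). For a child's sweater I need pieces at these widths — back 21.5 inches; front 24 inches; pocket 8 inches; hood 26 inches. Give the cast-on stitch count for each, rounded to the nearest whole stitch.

back 55; front 62; pocket 21; hood 67.

Rate = 9/3.5 = 2.571 sts per in.
back: 21.5 × 2.571 = 55.29 → 55.
front: 24 × 2.571 = 61.71 → 62.
pocket: 8 × 2.571 = 20.57 → 21.
hood: 26 × 2.571 = 66.86 → 67.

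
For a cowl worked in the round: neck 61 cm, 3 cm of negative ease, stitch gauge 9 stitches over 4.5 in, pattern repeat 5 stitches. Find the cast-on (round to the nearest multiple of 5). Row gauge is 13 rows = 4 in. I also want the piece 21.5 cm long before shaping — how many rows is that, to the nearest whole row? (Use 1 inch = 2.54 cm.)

Finished = 61 − 3 = 58 cm.
58 cm × 1/2.54 = 22.83 inches.
9/4.5 = 2 sts per in; 22.83 × 2 = 45.67 sts.
Nearest multiple of 5 → 45.
21.5 cm = 8.46 inches; × 3.25 = 27.51 → 28 rows.

Cast on 45 stitches; work 28 rows.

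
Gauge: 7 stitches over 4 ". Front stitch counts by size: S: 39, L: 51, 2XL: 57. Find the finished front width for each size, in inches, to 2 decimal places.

7/4 = 1.75 sts per in.
S: 39 / 1.75 = 22.286 → 22.29 in.
L: 51 / 1.75 = 29.143 → 29.14 in.
2XL: 57 / 1.75 = 32.571 → 32.57 in.

S 22.29 inches; L 29.14 inches; 2XL 32.57 inches.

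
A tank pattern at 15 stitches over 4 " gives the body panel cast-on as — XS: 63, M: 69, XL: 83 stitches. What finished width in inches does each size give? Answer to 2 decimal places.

XS 16.80 inches; M 18.40 inches; XL 22.13 inches.

15/4 = 3.75 sts per in.
XS: 63 / 3.75 = 16.800 → 16.80 in.
M: 69 / 3.75 = 18.400 → 18.40 in.
XL: 83 / 3.75 = 22.133 → 22.13 in.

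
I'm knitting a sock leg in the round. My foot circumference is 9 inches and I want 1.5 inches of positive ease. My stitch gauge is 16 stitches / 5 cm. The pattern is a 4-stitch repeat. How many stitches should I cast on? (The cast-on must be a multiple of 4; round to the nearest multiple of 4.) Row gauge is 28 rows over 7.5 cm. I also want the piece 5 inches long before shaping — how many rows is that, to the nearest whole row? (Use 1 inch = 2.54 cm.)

Cast on 84 stitches; work 47 rows.

Finished = 9 + 1.5 = 10.5 inches.
10.5 inches × 2.54 = 26.67 cm.
16/5 = 3.2 sts per cm; 26.67 × 3.2 = 85.34 sts.
Nearest multiple of 4 → 84.
5 inches = 12.70 cm; × 3.733 = 47.41 → 47 rows.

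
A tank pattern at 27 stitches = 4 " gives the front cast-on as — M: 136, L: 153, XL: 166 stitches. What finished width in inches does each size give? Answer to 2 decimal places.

M 20.15 inches; L 22.67 inches; XL 24.59 inches.

27/4 = 6.75 sts per in.
M: 136 / 6.75 = 20.148 → 20.15 in.
L: 153 / 6.75 = 22.667 → 22.67 in.
XL: 166 / 6.75 = 24.593 → 24.59 in.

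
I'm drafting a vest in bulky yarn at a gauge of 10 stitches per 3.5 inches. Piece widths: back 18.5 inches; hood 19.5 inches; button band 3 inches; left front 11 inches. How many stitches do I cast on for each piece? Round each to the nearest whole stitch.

Rate = 10/3.5 = 2.857 sts per in.
back: 18.5 × 2.857 = 52.86 → 53.
hood: 19.5 × 2.857 = 55.71 → 56.
button band: 3 × 2.857 = 8.57 → 9.
left front: 11 × 2.857 = 31.43 → 31.

back 53; hood 56; button band 9; left front 31.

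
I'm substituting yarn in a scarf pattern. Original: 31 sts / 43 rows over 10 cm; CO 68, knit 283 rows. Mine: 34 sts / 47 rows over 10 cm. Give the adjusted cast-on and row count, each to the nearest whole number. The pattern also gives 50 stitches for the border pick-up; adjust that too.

Stitches: 68 × 34/31 = 74.58 → 75.
Rows: 283 × 47/43 = 309.33 → 309.
border pick-up: 50 × 34/31 = 54.84 → 55.

Cast on 75 stitches; work 309 rows; border pick-up 55 stitches.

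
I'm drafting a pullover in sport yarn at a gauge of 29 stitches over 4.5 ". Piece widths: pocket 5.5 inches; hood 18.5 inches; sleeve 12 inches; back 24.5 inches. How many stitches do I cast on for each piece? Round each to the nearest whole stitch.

pocket 35; hood 119; sleeve 77; back 158.

Rate = 29/4.5 = 6.444 sts per in.
pocket: 5.5 × 6.444 = 35.44 → 35.
hood: 18.5 × 6.444 = 119.22 → 119.
sleeve: 12 × 6.444 = 77.33 → 77.
back: 24.5 × 6.444 = 157.89 → 158.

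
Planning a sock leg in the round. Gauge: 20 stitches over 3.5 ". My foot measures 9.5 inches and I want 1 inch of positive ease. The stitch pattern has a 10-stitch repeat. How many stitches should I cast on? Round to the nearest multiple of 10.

CO 60 sts.

Finished = 9.5 + 1 = 10.5 inches.
20 / 3.5 = 5.714 sts/in.
10.5 × 5.714 = 60.00 sts.
Nearest multiple of 10: 60.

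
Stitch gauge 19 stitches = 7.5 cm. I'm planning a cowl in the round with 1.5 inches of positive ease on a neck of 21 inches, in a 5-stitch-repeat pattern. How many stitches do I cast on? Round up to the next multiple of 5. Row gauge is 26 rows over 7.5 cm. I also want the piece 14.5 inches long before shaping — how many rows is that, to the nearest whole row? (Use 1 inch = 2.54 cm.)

Cast on 145 stitches; work 128 rows.

Finished = 21 + 1.5 = 22.5 inches.
22.5 inches × 2.54 = 57.15 cm.
19/7.5 = 2.533 sts per cm; 57.15 × 2.533 = 144.78 sts.
Next multiple of 5 → 145.
14.5 inches = 36.83 cm; × 3.467 = 127.68 → 128 rows.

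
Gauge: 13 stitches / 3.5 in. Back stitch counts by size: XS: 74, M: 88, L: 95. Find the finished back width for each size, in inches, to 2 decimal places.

XS 19.92 inches; M 23.69 inches; L 25.58 inches.

13/3.5 = 3.714 sts per in.
XS: 74 / 3.714 = 19.923 → 19.92 in.
M: 88 / 3.714 = 23.692 → 23.69 in.
L: 95 / 3.714 = 25.577 → 25.58 in.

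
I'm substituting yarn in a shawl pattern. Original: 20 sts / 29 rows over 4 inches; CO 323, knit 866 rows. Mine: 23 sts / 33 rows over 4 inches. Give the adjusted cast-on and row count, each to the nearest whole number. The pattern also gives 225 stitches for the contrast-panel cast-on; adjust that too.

Cast on 371 stitches; work 985 rows; contrast-panel cast-on 259 stitches.

Stitches: 323 × 23/20 = 371.45 → 371.
Rows: 866 × 33/29 = 985.45 → 985.
contrast-panel cast-on: 225 × 23/20 = 258.75 → 259.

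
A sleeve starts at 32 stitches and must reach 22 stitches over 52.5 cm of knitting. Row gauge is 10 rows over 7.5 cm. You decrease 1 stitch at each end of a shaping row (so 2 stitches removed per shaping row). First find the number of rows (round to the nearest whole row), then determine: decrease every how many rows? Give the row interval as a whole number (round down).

Decrease every 14th row.

Rows = 52.5 × 1.333 = 70.0 → 70 rows.
Stitches to remove: 10 → 5 shaping rows (at 2 st each).
70 / 5 = 14.00 → every 14 rows.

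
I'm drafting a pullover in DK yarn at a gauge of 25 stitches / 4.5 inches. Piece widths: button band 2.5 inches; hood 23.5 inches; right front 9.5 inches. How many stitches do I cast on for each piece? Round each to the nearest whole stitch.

Rate = 25/4.5 = 5.556 sts per in.
button band: 2.5 × 5.556 = 13.89 → 14.
hood: 23.5 × 5.556 = 130.56 → 131.
right front: 9.5 × 5.556 = 52.78 → 53.

button band 14; hood 131; right front 53.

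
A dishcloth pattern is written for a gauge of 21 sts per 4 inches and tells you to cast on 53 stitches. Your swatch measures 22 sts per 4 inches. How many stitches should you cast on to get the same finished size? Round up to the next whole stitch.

Cast on 56 stitches.

Scale factor = 22 / 21 = 1.048.
53 × 22 / 21 = 55.52 sts.
→ 56 sts.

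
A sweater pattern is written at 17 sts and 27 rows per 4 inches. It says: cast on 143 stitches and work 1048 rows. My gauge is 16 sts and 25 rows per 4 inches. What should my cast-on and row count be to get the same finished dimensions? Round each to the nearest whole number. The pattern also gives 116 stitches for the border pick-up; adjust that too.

Cast on 135 stitches; work 970 rows; border pick-up 109 stitches.

Stitches: 143 × 16/17 = 134.59 → 135.
Rows: 1048 × 25/27 = 970.37 → 970.
border pick-up: 116 × 16/17 = 109.18 → 109.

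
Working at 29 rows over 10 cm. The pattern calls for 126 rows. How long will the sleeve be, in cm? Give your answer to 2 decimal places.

29 rows / 10 cm = 2.9 rows per cm.
126 / 2.9 = 43.448 cm.

43.45 cm.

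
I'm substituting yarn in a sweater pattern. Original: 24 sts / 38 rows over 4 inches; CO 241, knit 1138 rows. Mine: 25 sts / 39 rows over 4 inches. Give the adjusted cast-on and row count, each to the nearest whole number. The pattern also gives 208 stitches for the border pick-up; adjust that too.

Stitches: 241 × 25/24 = 251.04 → 251.
Rows: 1138 × 39/38 = 1167.95 → 1168.
border pick-up: 208 × 25/24 = 216.67 → 217.

Cast on 251 stitches; work 1168 rows; border pick-up 217 stitches.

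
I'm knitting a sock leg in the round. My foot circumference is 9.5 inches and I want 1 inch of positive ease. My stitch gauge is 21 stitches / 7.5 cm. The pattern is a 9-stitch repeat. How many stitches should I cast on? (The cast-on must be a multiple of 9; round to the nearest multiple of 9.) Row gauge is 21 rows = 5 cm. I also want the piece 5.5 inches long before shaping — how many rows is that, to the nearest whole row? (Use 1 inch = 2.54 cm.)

Finished = 9.5 + 1 = 10.5 inches.
10.5 inches × 2.54 = 26.67 cm.
21/7.5 = 2.8 sts per cm; 26.67 × 2.8 = 74.68 sts.
Nearest multiple of 9 → 72.
5.5 inches = 13.97 cm; × 4.2 = 58.67 → 59 rows.

Cast on 72 stitches; work 59 rows.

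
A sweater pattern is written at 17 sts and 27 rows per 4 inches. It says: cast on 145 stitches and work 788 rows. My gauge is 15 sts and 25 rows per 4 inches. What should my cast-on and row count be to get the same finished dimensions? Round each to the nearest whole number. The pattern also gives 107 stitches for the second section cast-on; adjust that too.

Cast on 128 stitches; work 730 rows; second section cast-on 94 stitches.

Stitches: 145 × 15/17 = 127.94 → 128.
Rows: 788 × 25/27 = 729.63 → 730.
second section cast-on: 107 × 15/17 = 94.41 → 94.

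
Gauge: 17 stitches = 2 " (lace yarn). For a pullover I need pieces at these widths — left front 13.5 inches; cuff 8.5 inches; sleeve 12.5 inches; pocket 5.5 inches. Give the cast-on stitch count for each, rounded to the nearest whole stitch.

Rate = 17/2 = 8.5 sts per in.
left front: 13.5 × 8.5 = 114.75 → 115.
cuff: 8.5 × 8.5 = 72.25 → 72.
sleeve: 12.5 × 8.5 = 106.25 → 106.
pocket: 5.5 × 8.5 = 46.75 → 47.

left front 115; cuff 72; sleeve 106; pocket 47.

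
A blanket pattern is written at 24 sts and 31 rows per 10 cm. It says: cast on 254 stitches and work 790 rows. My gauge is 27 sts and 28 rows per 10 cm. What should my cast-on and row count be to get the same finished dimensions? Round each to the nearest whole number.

Cast on 286 stitches; work 714 rows.

Stitches: 254 × 27/24 = 285.75 → 286.
Rows: 790 × 28/31 = 713.55 → 714.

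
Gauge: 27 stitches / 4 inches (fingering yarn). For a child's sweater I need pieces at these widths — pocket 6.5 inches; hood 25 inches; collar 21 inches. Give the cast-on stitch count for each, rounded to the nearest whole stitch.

Rate = 27/4 = 6.75 sts per in.
pocket: 6.5 × 6.75 = 43.88 → 44.
hood: 25 × 6.75 = 168.75 → 169.
collar: 21 × 6.75 = 141.75 → 142.

pocket 44; hood 169; collar 142.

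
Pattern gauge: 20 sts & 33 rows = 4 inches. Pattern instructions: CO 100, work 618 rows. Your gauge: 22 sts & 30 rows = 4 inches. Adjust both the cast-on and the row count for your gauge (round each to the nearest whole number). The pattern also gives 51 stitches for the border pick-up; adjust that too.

Cast on 110 stitches; work 562 rows; border pick-up 56 stitches.

Stitches: 100 × 22/20 = 110.00 → 110.
Rows: 618 × 30/33 = 561.82 → 562.
border pick-up: 51 × 22/20 = 56.10 → 56.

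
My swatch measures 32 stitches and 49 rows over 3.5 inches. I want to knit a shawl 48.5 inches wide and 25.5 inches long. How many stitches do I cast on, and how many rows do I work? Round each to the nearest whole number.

Cast on 443 stitches and work 357 rows.

Stitch gauge = 32/3.5 = 9.143 sts/in; 48.5 × 9.143 = 443.43 → 443 sts.
Row gauge = 49/3.5 = 14 rows/in; 25.5 × 14 = 357.00 → 357 rows.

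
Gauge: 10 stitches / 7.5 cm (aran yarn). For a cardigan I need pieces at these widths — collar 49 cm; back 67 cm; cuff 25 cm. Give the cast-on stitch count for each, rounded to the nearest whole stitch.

collar 65; back 89; cuff 33.

Rate = 10/7.5 = 1.333 sts per cm.
collar: 49 × 1.333 = 65.33 → 65.
back: 67 × 1.333 = 89.33 → 89.
cuff: 25 × 1.333 = 33.33 → 33.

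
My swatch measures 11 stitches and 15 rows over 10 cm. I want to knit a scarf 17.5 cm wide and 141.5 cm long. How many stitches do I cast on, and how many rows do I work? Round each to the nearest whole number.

Stitch gauge = 11/10 = 1.1 sts/cm; 17.5 × 1.1 = 19.25 → 19 sts.
Row gauge = 15/10 = 1.5 rows/cm; 141.5 × 1.5 = 212.25 → 212 rows.

Cast on 19 stitches and work 212 rows.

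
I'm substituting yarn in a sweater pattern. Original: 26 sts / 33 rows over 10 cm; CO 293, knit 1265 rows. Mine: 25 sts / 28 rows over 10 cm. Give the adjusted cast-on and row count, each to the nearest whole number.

Stitches: 293 × 25/26 = 281.73 → 282.
Rows: 1265 × 28/33 = 1073.33 → 1073.

Cast on 282 stitches; work 1073 rows.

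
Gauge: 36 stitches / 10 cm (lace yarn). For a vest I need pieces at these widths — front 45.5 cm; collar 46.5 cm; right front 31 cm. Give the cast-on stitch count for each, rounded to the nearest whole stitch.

front 164; collar 167; right front 112.

Rate = 36/10 = 3.6 sts per cm.
front: 45.5 × 3.6 = 163.80 → 164.
collar: 46.5 × 3.6 = 167.40 → 167.
right front: 31 × 3.6 = 111.60 → 112.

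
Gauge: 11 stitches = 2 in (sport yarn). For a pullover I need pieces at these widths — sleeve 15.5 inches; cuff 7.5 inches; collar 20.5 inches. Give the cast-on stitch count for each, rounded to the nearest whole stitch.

Rate = 11/2 = 5.5 sts per in.
sleeve: 15.5 × 5.5 = 85.25 → 85.
cuff: 7.5 × 5.5 = 41.25 → 41.
collar: 20.5 × 5.5 = 112.75 → 113.

sleeve 85; cuff 41; collar 113.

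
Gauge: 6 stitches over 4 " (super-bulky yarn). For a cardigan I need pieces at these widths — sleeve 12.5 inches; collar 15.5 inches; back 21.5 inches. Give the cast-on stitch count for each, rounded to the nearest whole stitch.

Rate = 6/4 = 1.5 sts per in.
sleeve: 12.5 × 1.5 = 18.75 → 19.
collar: 15.5 × 1.5 = 23.25 → 23.
back: 21.5 × 1.5 = 32.25 → 32.

sleeve 19; collar 23; back 32.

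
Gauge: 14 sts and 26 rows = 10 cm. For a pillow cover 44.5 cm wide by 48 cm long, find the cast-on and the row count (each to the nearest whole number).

Stitch gauge = 14/10 = 1.4 sts/cm; 44.5 × 1.4 = 62.30 → 62 sts.
Row gauge = 26/10 = 2.6 rows/cm; 48 × 2.6 = 124.80 → 125 rows.

Cast on 62 stitches and work 125 rows.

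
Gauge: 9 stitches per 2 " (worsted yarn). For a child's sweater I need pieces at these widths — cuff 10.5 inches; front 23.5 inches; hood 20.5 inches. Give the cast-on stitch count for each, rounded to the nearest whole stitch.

Rate = 9/2 = 4.5 sts per in.
cuff: 10.5 × 4.5 = 47.25 → 47.
front: 23.5 × 4.5 = 105.75 → 106.
hood: 20.5 × 4.5 = 92.25 → 92.

cuff 47; front 106; hood 92.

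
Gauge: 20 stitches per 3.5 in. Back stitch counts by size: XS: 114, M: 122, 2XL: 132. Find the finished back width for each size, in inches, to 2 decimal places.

XS 19.95 inches; M 21.35 inches; 2XL 23.10 inches.

20/3.5 = 5.714 sts per in.
XS: 114 / 5.714 = 19.950 → 19.95 in.
M: 122 / 5.714 = 21.350 → 21.35 in.
2XL: 132 / 5.714 = 23.100 → 23.10 in.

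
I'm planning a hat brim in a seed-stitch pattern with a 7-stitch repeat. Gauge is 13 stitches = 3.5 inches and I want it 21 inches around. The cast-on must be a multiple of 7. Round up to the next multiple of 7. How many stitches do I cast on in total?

Cast on 84 stitches.

13 / 3.5 = 3.714 sts per inch.
21 × 3.714 = 78.00 sts.
Next multiple of 7: 84.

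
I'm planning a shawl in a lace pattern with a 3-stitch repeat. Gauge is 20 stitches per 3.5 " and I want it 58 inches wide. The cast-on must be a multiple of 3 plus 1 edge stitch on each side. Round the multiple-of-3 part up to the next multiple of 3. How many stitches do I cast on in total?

20 / 3.5 = 5.714 sts per inch.
58 × 5.714 = 331.43 sts.
Less 2 edge sts → 329.43 for the repeat.
Next multiple of 3: 330.
Add back 2 edge sts → 332.

Cast on 332 stitches.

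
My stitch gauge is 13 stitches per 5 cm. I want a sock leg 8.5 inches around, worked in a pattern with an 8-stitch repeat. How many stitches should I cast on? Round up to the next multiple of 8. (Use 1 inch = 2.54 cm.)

8.5 in = 8.5 × 2.54 = 21.59 cm.
13 / 5 = 2.6 sts/cm.
21.59 × 2.6 = 56.13 sts.
→ 64.

64 stitches.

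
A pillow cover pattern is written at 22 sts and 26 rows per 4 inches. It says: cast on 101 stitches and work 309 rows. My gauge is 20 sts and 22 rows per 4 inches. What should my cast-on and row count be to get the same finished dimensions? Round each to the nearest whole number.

Cast on 92 stitches; work 261 rows.

Stitches: 101 × 20/22 = 91.82 → 92.
Rows: 309 × 22/26 = 261.46 → 261.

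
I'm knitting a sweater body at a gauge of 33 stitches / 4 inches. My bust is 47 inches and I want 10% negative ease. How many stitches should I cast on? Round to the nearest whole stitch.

349 stitches.

Finished = 47 × 0.90 = 42.30 in.
33 / 4 = 8.25 sts per inch.
42.30 × 8.25 = 348.98 sts.
→ 349 sts.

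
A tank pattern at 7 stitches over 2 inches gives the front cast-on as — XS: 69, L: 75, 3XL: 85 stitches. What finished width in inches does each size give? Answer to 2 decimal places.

XS 19.71 inches; L 21.43 inches; 3XL 24.29 inches.

7/2 = 3.5 sts per in.
XS: 69 / 3.5 = 19.714 → 19.71 in.
L: 75 / 3.5 = 21.429 → 21.43 in.
3XL: 85 / 3.5 = 24.286 → 24.29 in.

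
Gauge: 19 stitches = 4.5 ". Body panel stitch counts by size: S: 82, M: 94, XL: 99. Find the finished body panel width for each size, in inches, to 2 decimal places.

S 19.42 inches; M 22.26 inches; XL 23.45 inches.

19/4.5 = 4.222 sts per in.
S: 82 / 4.222 = 19.421 → 19.42 in.
M: 94 / 4.222 = 22.263 → 22.26 in.
XL: 99 / 4.222 = 23.447 → 23.45 in.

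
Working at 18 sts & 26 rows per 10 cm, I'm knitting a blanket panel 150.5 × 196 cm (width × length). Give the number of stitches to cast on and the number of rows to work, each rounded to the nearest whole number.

Cast on 271 stitches and work 510 rows.

Stitch gauge = 18/10 = 1.8 sts/cm; 150.5 × 1.8 = 270.90 → 271 sts.
Row gauge = 26/10 = 2.6 rows/cm; 196 × 2.6 = 509.60 → 510 rows.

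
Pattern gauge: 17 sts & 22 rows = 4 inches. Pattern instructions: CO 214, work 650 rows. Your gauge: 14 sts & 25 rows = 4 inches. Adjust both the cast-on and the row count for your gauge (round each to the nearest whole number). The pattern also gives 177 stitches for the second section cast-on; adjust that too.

Cast on 176 stitches; work 739 rows; second section cast-on 146 stitches.

Stitches: 214 × 14/17 = 176.24 → 176.
Rows: 650 × 25/22 = 738.64 → 739.
second section cast-on: 177 × 14/17 = 145.76 → 146.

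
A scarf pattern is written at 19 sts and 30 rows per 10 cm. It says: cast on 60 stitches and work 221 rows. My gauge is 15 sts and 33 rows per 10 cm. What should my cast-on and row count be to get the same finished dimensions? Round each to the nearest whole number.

Stitches: 60 × 15/19 = 47.37 → 47.
Rows: 221 × 33/30 = 243.10 → 243.

Cast on 47 stitches; work 243 rows.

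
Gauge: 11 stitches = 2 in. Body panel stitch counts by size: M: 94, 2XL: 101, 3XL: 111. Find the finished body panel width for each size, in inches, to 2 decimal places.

M 17.09 inches; 2XL 18.36 inches; 3XL 20.18 inches.

11/2 = 5.5 sts per in.
M: 94 / 5.5 = 17.091 → 17.09 in.
2XL: 101 / 5.5 = 18.364 → 18.36 in.
3XL: 111 / 5.5 = 20.182 → 20.18 in.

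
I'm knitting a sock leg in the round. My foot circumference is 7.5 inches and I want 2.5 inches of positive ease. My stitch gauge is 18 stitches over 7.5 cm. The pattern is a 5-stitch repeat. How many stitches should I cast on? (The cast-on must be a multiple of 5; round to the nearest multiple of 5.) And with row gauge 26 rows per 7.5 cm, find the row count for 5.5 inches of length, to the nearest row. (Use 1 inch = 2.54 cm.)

Finished = 7.5 + 2.5 = 10 inches.
10 inches × 2.54 = 25.40 cm.
18/7.5 = 2.4 sts per cm; 25.40 × 2.4 = 60.96 sts.
Nearest multiple of 5 → 60.
5.5 inches = 13.97 cm; × 3.467 = 48.43 → 48 rows.

Cast on 60 stitches; work 48 rows.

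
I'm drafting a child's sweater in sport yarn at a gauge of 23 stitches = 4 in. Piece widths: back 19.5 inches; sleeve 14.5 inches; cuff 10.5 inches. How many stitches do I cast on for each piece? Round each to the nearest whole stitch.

back 112; sleeve 83; cuff 60.

Rate = 23/4 = 5.75 sts per in.
back: 19.5 × 5.75 = 112.12 → 112.
sleeve: 14.5 × 5.75 = 83.38 → 83.
cuff: 10.5 × 5.75 = 60.38 → 60.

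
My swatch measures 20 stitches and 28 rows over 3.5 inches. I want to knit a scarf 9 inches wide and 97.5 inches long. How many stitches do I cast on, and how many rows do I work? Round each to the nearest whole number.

Cast on 51 stitches and work 780 rows.

Stitch gauge = 20/3.5 = 5.714 sts/in; 9 × 5.714 = 51.43 → 51 sts.
Row gauge = 28/3.5 = 8 rows/in; 97.5 × 8 = 780.00 → 780 rows.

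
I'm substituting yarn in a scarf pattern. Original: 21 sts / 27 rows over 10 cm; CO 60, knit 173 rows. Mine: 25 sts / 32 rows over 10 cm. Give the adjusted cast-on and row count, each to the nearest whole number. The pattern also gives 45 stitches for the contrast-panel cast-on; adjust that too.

Cast on 71 stitches; work 205 rows; contrast-panel cast-on 54 stitches.

Stitches: 60 × 25/21 = 71.43 → 71.
Rows: 173 × 32/27 = 205.04 → 205.
contrast-panel cast-on: 45 × 25/21 = 53.57 → 54.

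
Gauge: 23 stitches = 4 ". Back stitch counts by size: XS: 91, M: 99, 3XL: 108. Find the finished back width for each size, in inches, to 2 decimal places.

23/4 = 5.75 sts per in.
XS: 91 / 5.75 = 15.826 → 15.83 in.
M: 99 / 5.75 = 17.217 → 17.22 in.
3XL: 108 / 5.75 = 18.783 → 18.78 in.

XS 15.83 inches; M 17.22 inches; 3XL 18.78 inches.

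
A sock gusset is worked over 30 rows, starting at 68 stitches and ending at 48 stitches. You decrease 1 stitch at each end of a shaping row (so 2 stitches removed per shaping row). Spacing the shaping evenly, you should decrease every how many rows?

Stitches to remove: |48 − 68| = 20.
Shaping rows needed: 20 / 2 = 10.
30 rows / 10 = every 3 rows.

Decrease every 3rd row.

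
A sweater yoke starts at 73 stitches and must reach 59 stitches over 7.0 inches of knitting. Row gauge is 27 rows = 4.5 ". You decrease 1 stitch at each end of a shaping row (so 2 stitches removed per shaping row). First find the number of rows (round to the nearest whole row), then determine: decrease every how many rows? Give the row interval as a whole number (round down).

Rows = 7.0 × 6 = 42.0 → 42 rows.
Stitches to remove: 14 → 7 shaping rows (at 2 st each).
42 / 7 = 6.00 → every 6 rows.

Decrease every 6th row.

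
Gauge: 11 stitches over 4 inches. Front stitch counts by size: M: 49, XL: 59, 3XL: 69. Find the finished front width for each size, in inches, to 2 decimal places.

11/4 = 2.75 sts per in.
M: 49 / 2.75 = 17.818 → 17.82 in.
XL: 59 / 2.75 = 21.455 → 21.45 in.
3XL: 69 / 2.75 = 25.091 → 25.09 in.

M 17.82 inches; XL 21.45 inches; 3XL 25.09 inches.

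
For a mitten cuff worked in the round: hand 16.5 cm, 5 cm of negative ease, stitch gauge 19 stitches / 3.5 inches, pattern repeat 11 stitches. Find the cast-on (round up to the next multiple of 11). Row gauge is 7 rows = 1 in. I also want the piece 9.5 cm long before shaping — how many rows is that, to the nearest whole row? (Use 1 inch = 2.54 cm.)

Finished = 16.5 − 5 = 11.5 cm.
11.5 cm × 1/2.54 = 4.53 inches.
19/3.5 = 5.429 sts per in; 4.53 × 5.429 = 24.58 sts.
Next multiple of 11 → 33.
9.5 cm = 3.74 inches; × 7 = 26.18 → 26 rows.

Cast on 33 stitches; work 26 rows.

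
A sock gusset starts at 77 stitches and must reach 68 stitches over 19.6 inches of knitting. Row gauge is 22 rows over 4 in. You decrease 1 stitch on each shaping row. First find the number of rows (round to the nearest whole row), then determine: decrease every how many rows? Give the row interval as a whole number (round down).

Decrease every 12th row.

Rows = 19.6 × 5.5 = 107.8 → 108 rows.
Stitches to remove: 9 → 9 shaping rows (at 1 st each).
108 / 9 = 12.00 → every 12 rows.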